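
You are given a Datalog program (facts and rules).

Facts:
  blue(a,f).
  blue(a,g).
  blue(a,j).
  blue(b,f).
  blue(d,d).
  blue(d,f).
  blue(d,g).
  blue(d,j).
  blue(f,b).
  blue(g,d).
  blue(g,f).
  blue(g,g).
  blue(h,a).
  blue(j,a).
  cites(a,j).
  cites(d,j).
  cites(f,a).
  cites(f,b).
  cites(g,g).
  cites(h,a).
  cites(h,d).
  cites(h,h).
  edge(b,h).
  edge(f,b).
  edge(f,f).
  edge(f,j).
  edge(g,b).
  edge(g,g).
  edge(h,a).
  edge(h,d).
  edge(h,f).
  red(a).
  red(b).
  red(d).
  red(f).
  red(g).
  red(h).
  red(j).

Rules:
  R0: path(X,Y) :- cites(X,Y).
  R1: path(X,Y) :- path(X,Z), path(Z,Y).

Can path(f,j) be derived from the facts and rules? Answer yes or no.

round 1: derive path(a,j) via R0 from cites(a,j)
round 1: derive path(d,j) via R0 from cites(d,j)
round 1: derive path(f,a) via R0 from cites(f,a)
round 1: derive path(f,b) via R0 from cites(f,b)
round 1: derive path(g,g) via R0 from cites(g,g)
round 1: derive path(h,a) via R0 from cites(h,a)
round 1: derive path(h,d) via R0 from cites(h,d)
round 1: derive path(h,h) via R0 from cites(h,h)
round 2: derive path(f,j) via R1 from path(f,a), path(a,j)
round 2: derive path(h,j) via R1 from path(h,a), path(a,j)

yes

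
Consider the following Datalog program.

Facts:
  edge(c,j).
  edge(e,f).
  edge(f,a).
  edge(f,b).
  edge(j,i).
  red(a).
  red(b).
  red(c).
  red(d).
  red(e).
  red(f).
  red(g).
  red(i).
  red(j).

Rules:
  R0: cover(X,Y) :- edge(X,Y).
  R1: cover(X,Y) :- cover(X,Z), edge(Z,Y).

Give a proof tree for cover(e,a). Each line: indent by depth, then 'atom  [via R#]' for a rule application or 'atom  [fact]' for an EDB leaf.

cover(e,a)  [via R1]
  cover(e,f)  [via R0]
    edge(e,f)  [fact]
  edge(f,a)  [fact]

round 1: derive cover(c,j) via R0 from edge(c,j)
round 1: derive cover(e,f) via R0 from edge(e,f)
round 1: derive cover(f,a) via R0 from edge(f,a)
round 1: derive cover(f,b) via R0 from edge(f,b)
round 1: derive cover(j,i) via R0 from edge(j,i)
round 2: derive cover(c,i) via R1 from cover(c,j), edge(j,i)
round 2: derive cover(e,a) via R1 from cover(e,f), edge(f,a)
round 2: derive cover(e,b) via R1 from cover(e,f), edge(f,b)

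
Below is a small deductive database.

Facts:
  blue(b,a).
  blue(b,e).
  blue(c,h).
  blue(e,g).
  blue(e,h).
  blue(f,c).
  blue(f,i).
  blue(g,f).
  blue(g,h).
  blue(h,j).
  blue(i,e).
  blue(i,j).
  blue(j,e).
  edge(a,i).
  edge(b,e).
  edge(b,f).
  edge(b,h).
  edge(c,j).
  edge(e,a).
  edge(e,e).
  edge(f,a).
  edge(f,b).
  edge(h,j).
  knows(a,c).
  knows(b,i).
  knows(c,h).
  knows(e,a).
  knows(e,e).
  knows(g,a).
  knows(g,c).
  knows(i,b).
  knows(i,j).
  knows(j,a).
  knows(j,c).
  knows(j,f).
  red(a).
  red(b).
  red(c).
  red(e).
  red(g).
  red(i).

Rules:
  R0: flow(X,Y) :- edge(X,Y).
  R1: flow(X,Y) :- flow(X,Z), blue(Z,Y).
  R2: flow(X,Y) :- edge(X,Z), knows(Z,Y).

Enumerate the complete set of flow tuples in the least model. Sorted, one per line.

flow(a,a)
flow(a,b)
flow(a,c)
flow(a,e)
flow(a,f)
flow(a,g)
flow(a,h)
flow(a,i)
flow(a,j)
flow(b,a)
flow(b,c)
flow(b,e)
flow(b,f)
flow(b,g)
flow(b,h)
flow(b,i)
flow(b,j)
flow(c,a)
flow(c,c)
flow(c,e)
flow(c,f)
flow(c,g)
flow(c,h)
flow(c,i)
flow(c,j)
flow(e,a)
flow(e,c)
flow(e,e)
flow(e,f)
flow(e,g)
flow(e,h)
flow(e,i)
flow(e,j)
flow(f,a)
flow(f,b)
flow(f,c)
flow(f,e)
flow(f,f)
flow(f,g)
flow(f,h)
flow(f,i)
flow(f,j)
flow(h,a)
flow(h,c)
flow(h,e)
flow(h,f)
flow(h,g)
flow(h,h)
flow(h,i)
flow(h,j)

round 1: derive flow(a,i) via R0 from edge(a,i)
round 1: derive flow(b,e) via R0 from edge(b,e)
round 1: derive flow(b,f) via R0 from edge(b,f)
round 1: derive flow(b,h) via R0 from edge(b,h)
round 1: derive flow(c,j) via R0 from edge(c,j)
round 1: derive flow(e,a) via R0 from edge(e,a)
round 1: derive flow(e,e) via R0 from edge(e,e)
round 1: derive flow(f,a) via R0 from edge(f,a)
round 1: derive flow(f,b) via R0 from edge(f,b)
round 1: derive flow(h,j) via R0 from edge(h,j)
round 1: derive flow(a,b) via R2 from edge(a,i), knows(i,b)
round 1: derive flow(a,j) via R2 from edge(a,i), knows(i,j)
round 1: derive flow(b,a) via R2 from edge(b,e), knows(e,a)
round 1: derive flow(c,a) via R2 from edge(c,j), knows(j,a)
round 1: derive flow(c,c) via R2 from edge(c,j), knows(j,c)
round 1: derive flow(c,f) via R2 from edge(c,j), knows(j,f)
round 1: derive flow(e,c) via R2 from edge(e,a), knows(a,c)
round 1: derive flow(f,c) via R2 from edge(f,a), knows(a,c)
round 1: derive flow(f,i) via R2 from edge(f,b), knows(b,i)
round 1: derive flow(h,a) via R2 from edge(h,j), knows(j,a)
round 1: derive flow(h,c) via R2 from edge(h,j), knows(j,c)
round 1: derive flow(h,f) via R2 from edge(h,j), knows(j,f)
round 2: derive flow(a,a) via R1 from flow(a,b), blue(b,a)
round 2: derive flow(a,e) via R1 from flow(a,b), blue(b,e)
round 2: derive flow(b,c) via R1 from flow(b,f), blue(f,c)
round 2: derive flow(b,g) via R1 from flow(b,e), blue(e,g)
round 2: derive flow(b,i) via R1 from flow(b,f), blue(f,i)
round 2: derive flow(b,j) via R1 from flow(b,h), blue(h,j)
round 2: derive flow(c,e) via R1 from flow(c,j), blue(j,e)
round 2: derive flow(c,h) via R1 from flow(c,c), blue(c,h)
round 2: derive flow(c,i) via R1 from flow(c,f), blue(f,i)
round 2: derive flow(e,g) via R1 from flow(e,e), blue(e,g)
round 2: derive flow(e,h) via R1 from flow(e,c), blue(c,h)
round 2: derive flow(f,e) via R1 from flow(f,b), blue(b,e)
round 2: derive flow(f,h) via R1 from flow(f,c), blue(c,h)
round 2: derive flow(f,j) via R1 from flow(f,i), blue(i,j)
round 2: derive flow(h,e) via R1 from flow(h,j), blue(j,e)
round 2: derive flow(h,h) via R1 from flow(h,c), blue(c,h)
round 2: derive flow(h,i) via R1 from flow(h,f), blue(f,i)
round 3: derive flow(a,g) via R1 from flow(a,e), blue(e,g)
round 3: derive flow(a,h) via R1 from flow(a,e), blue(e,h)
round 3: derive flow(c,g) via R1 from flow(c,e), blue(e,g)
round 3: derive flow(e,f) via R1 from flow(e,g), blue(g,f)
round 3: derive flow(e,j) via R1 from flow(e,h), blue(h,j)
round 3: derive flow(f,g) via R1 from flow(f,e), blue(e,g)
round 3: derive flow(h,g) via R1 from flow(h,e), blue(e,g)
round 4: derive flow(a,f) via R1 from flow(a,g), blue(g,f)
round 4: derive flow(e,i) via R1 from flow(e,f), blue(f,i)
round 4: derive flow(f,f) via R1 from flow(f,g), blue(g,f)
round 5: derive flow(a,c) via R1 from flow(a,f), blue(f,c)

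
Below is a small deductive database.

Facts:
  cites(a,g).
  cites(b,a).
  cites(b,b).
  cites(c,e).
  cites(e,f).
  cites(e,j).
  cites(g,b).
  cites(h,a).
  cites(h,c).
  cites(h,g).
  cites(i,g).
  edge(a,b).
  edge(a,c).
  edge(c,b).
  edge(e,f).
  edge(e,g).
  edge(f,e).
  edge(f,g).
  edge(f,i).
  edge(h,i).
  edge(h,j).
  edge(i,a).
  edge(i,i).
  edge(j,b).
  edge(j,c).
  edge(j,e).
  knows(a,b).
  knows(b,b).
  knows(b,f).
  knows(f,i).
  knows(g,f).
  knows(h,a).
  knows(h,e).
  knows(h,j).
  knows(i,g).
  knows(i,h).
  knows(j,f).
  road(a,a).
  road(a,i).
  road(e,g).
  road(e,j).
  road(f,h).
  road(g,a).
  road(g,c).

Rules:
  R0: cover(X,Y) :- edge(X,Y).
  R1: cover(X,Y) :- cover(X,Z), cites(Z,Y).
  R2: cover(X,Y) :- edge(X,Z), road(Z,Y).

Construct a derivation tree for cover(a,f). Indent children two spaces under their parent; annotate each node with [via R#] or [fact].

round 1: derive cover(a,b) via R0 from edge(a,b)
round 1: derive cover(a,c) via R0 from edge(a,c)
round 1: derive cover(c,b) via R0 from edge(c,b)
round 1: derive cover(e,f) via R0 from edge(e,f)
round 1: derive cover(e,g) via R0 from edge(e,g)
round 1: derive cover(f,e) via R0 from edge(f,e)
round 1: derive cover(f,g) via R0 from edge(f,g)
round 1: derive cover(f,i) via R0 from edge(f,i)
round 1: derive cover(h,i) via R0 from edge(h,i)
round 1: derive cover(h,j) via R0 from edge(h,j)
round 1: derive cover(i,a) via R0 from edge(i,a)
round 1: derive cover(i,i) via R0 from edge(i,i)
round 1: derive cover(j,b) via R0 from edge(j,b)
round 1: derive cover(j,c) via R0 from edge(j,c)
round 1: derive cover(j,e) via R0 from edge(j,e)
round 1: derive cover(e,a) via R2 from edge(e,g), road(g,a)
round 1: derive cover(e,c) via R2 from edge(e,g), road(g,c)
round 1: derive cover(e,h) via R2 from edge(e,f), road(f,h)
round 1: derive cover(f,a) via R2 from edge(f,g), road(g,a)
round 1: derive cover(f,c) via R2 from edge(f,g), road(g,c)
round 1: derive cover(f,j) via R2 from edge(f,e), road(e,j)
round 1: derive cover(j,g) via R2 from edge(j,e), road(e,g)
round 1: derive cover(j,j) via R2 from edge(j,e), road(e,j)
round 2: derive cover(a,a) via R1 from cover(a,b), cites(b,a)
round 2: derive cover(a,e) via R1 from cover(a,c), cites(c,e)
round 2: derive cover(c,a) via R1 from cover(c,b), cites(b,a)
round 2: derive cover(e,b) via R1 from cover(e,g), cites(g,b)
round 2: derive cover(e,e) via R1 from cover(e,c), cites(c,e)
round 2: derive cover(f,b) via R1 from cover(f,g), cites(g,b)
round 2: derive cover(f,f) via R1 from cover(f,e), cites(e,f)
round 2: derive cover(h,g) via R1 from cover(h,i), cites(i,g)
round 2: derive cover(i,g) via R1 from cover(i,a), cites(a,g)
round 2: derive cover(j,a) via R1 from cover(j,b), cites(b,a)
round 2: derive cover(j,f) via R1 from cover(j,e), cites(e,f)
round 3: derive cover(a,f) via R1 from cover(a,e), cites(e,f)
round 3: derive cover(a,g) via R1 from cover(a,a), cites(a,g)
round 3: derive cover(a,j) via R1 from cover(a,e), cites(e,j)
round 3: derive cover(c,g) via R1 from cover(c,a), cites(a,g)
round 3: derive cover(e,j) via R1 from cover(e,e), cites(e,j)
round 3: derive cover(h,b) via R1 from cover(h,g), cites(g,b)
round 3: derive cover(i,b) via R1 from cover(i,g), cites(g,b)
round 4: derive cover(h,a) via R1 from cover(h,b), cites(b,a)

cover(a,f)  [via R1]
  cover(a,e)  [via R1]
    cover(a,c)  [via R0]
      edge(a,c)  [fact]
    cites(c,e)  [fact]
  cites(e,f)  [fact]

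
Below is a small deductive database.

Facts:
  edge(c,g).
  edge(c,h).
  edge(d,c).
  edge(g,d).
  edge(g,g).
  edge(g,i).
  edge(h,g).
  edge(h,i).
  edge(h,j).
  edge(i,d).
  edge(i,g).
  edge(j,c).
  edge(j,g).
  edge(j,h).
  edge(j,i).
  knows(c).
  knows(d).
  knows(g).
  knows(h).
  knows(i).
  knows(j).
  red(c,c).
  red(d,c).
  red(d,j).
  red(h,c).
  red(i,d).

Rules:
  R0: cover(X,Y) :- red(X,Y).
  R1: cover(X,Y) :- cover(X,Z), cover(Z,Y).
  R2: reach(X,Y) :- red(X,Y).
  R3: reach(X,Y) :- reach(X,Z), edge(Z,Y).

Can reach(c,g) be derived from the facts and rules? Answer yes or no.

yes

round 1: derive reach(c,c) via R2 from red(c,c)
round 1: derive reach(d,c) via R2 from red(d,c)
round 1: derive reach(d,j) via R2 from red(d,j)
round 1: derive reach(h,c) via R2 from red(h,c)
round 1: derive reach(i,d) via R2 from red(i,d)
round 2: derive reach(c,g) via R3 from reach(c,c), edge(c,g)
round 2: derive reach(c,h) via R3 from reach(c,c), edge(c,h)
round 2: derive reach(d,g) via R3 from reach(d,c), edge(c,g)
round 2: derive reach(d,h) via R3 from reach(d,c), edge(c,h)
round 2: derive reach(d,i) via R3 from reach(d,j), edge(j,i)
round 2: derive reach(h,g) via R3 from reach(h,c), edge(c,g)
round 2: derive reach(h,h) via R3 from reach(h,c), edge(c,h)
round 2: derive reach(i,c) via R3 from reach(i,d), edge(d,c)
round 3: derive reach(c,d) via R3 from reach(c,g), edge(g,d)
round 3: derive reach(c,i) via R3 from reach(c,g), edge(g,i)
round 3: derive reach(c,j) via R3 from reach(c,h), edge(h,j)
round 3: derive reach(d,d) via R3 from reach(d,g), edge(g,d)
round 3: derive reach(h,d) via R3 from reach(h,g), edge(g,d)
round 3: derive reach(h,i) via R3 from reach(h,g), edge(g,i)
round 3: derive reach(h,j) via R3 from reach(h,h), edge(h,j)
round 3: derive reach(i,g) via R3 from reach(i,c), edge(c,g)
round 3: derive reach(i,h) via R3 from reach(i,c), edge(c,h)
round 4: derive reach(i,i) via R3 from reach(i,g), edge(g,i)
round 4: derive reach(i,j) via R3 from reach(i,h), edge(h,j)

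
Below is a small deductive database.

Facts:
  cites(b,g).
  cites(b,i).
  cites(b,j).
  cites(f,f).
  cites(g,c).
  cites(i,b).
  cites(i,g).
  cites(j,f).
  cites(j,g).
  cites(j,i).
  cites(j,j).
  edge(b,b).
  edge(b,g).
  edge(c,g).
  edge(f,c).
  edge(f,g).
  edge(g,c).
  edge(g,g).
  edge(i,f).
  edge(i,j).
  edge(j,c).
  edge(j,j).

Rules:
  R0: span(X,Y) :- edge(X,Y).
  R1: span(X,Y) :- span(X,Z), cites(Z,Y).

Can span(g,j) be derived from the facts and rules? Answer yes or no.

round 1: derive span(b,b) via R0 from edge(b,b)
round 1: derive span(b,g) via R0 from edge(b,g)
round 1: derive span(c,g) via R0 from edge(c,g)
round 1: derive span(f,c) via R0 from edge(f,c)
round 1: derive span(f,g) via R0 from edge(f,g)
round 1: derive span(g,c) via R0 from edge(g,c)
round 1: derive span(g,g) via R0 from edge(g,g)
round 1: derive span(i,f) via R0 from edge(i,f)
round 1: derive span(i,j) via R0 from edge(i,j)
round 1: derive span(j,c) via R0 from edge(j,c)
round 1: derive span(j,j) via R0 from edge(j,j)
round 2: derive span(b,c) via R1 from span(b,g), cites(g,c)
round 2: derive span(b,i) via R1 from span(b,b), cites(b,i)
round 2: derive span(b,j) via R1 from span(b,b), cites(b,j)
round 2: derive span(c,c) via R1 from span(c,g), cites(g,c)
round 2: derive span(i,g) via R1 from span(i,j), cites(j,g)
round 2: derive span(i,i) via R1 from span(i,j), cites(j,i)
round 2: derive span(j,f) via R1 from span(j,j), cites(j,f)
round 2: derive span(j,g) via R1 from span(j,j), cites(j,g)
round 2: derive span(j,i) via R1 from span(j,j), cites(j,i)
round 3: derive span(b,f) via R1 from span(b,j), cites(j,f)
round 3: derive span(i,b) via R1 from span(i,i), cites(i,b)
round 3: derive span(i,c) via R1 from span(i,g), cites(g,c)
round 3: derive span(j,b) via R1 from span(j,i), cites(i,b)

no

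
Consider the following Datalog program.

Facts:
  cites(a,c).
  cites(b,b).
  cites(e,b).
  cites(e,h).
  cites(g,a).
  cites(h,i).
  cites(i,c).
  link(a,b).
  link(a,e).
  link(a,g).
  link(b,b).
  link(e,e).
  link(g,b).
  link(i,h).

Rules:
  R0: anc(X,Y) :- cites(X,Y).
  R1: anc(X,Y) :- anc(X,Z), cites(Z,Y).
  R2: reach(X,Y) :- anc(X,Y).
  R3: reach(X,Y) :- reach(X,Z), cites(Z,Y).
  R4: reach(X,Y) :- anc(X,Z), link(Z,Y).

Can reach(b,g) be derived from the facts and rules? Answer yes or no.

round 1: derive anc(a,c) via R0 from cites(a,c)
round 1: derive anc(b,b) via R0 from cites(b,b)
round 1: derive anc(e,b) via R0 from cites(e,b)
round 1: derive anc(e,h) via R0 from cites(e,h)
round 1: derive anc(g,a) via R0 from cites(g,a)
round 1: derive anc(h,i) via R0 from cites(h,i)
round 1: derive anc(i,c) via R0 from cites(i,c)
round 2: derive anc(e,i) via R1 from anc(e,h), cites(h,i)
round 2: derive anc(g,c) via R1 from anc(g,a), cites(a,c)
round 2: derive anc(h,c) via R1 from anc(h,i), cites(i,c)
round 2: derive reach(a,c) via R2 from anc(a,c)
round 2: derive reach(b,b) via R2 from anc(b,b)
round 2: derive reach(e,b) via R2 from anc(e,b)
round 2: derive reach(e,h) via R2 from anc(e,h)
round 2: derive reach(g,a) via R2 from anc(g,a)
round 2: derive reach(h,i) via R2 from anc(h,i)
round 2: derive reach(i,c) via R2 from anc(i,c)
round 2: derive reach(g,b) via R4 from anc(g,a), link(a,b)
round 2: derive reach(g,e) via R4 from anc(g,a), link(a,e)
round 2: derive reach(g,g) via R4 from anc(g,a), link(a,g)
round 2: derive reach(h,h) via R4 from anc(h,i), link(i,h)
round 3: derive anc(e,c) via R1 from anc(e,i), cites(i,c)
round 3: derive reach(e,i) via R2 from anc(e,i)
round 3: derive reach(g,c) via R2 from anc(g,c)
round 3: derive reach(h,c) via R2 from anc(h,c)
round 3: derive reach(g,h) via R3 from reach(g,e), cites(e,h)
round 4: derive reach(e,c) via R2 from anc(e,c)
round 4: derive reach(g,i) via R3 from reach(g,h), cites(h,i)

no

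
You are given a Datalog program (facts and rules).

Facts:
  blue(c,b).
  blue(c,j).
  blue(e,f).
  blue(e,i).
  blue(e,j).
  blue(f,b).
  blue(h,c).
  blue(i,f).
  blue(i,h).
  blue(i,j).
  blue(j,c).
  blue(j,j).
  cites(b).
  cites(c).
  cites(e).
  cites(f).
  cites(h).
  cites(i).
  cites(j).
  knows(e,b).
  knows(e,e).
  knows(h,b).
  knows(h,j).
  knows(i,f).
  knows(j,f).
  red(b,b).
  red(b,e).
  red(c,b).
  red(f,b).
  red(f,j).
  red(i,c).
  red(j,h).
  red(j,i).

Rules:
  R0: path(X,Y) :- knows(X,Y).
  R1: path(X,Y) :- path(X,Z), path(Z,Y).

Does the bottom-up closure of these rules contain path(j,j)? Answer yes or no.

round 1: derive path(e,b) via R0 from knows(e,b)
round 1: derive path(e,e) via R0 from knows(e,e)
round 1: derive path(h,b) via R0 from knows(h,b)
round 1: derive path(h,j) via R0 from knows(h,j)
round 1: derive path(i,f) via R0 from knows(i,f)
round 1: derive path(j,f) via R0 from knows(j,f)
round 2: derive path(h,f) via R1 from path(h,j), path(j,f)

no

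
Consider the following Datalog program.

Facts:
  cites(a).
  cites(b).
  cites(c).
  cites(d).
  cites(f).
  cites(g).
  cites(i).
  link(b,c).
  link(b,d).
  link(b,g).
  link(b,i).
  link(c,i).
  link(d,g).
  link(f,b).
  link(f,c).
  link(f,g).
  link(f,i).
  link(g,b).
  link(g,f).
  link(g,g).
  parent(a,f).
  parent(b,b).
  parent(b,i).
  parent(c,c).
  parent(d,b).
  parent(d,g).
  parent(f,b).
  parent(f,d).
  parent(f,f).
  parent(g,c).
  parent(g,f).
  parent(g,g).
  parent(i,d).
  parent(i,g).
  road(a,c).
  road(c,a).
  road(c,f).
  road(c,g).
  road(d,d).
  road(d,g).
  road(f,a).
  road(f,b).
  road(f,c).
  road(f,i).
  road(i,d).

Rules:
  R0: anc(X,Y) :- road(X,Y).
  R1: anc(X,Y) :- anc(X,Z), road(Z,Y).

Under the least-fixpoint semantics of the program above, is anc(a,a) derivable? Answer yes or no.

yes

round 1: derive anc(a,c) via R0 from road(a,c)
round 1: derive anc(c,a) via R0 from road(c,a)
round 1: derive anc(c,f) via R0 from road(c,f)
round 1: derive anc(c,g) via R0 from road(c,g)
round 1: derive anc(d,d) via R0 from road(d,d)
round 1: derive anc(d,g) via R0 from road(d,g)
round 1: derive anc(f,a) via R0 from road(f,a)
round 1: derive anc(f,b) via R0 from road(f,b)
round 1: derive anc(f,c) via R0 from road(f,c)
round 1: derive anc(f,i) via R0 from road(f,i)
round 1: derive anc(i,d) via R0 from road(i,d)
round 2: derive anc(a,a) via R1 from anc(a,c), road(c,a)
round 2: derive anc(a,f) via R1 from anc(a,c), road(c,f)
round 2: derive anc(a,g) via R1 from anc(a,c), road(c,g)
round 2: derive anc(c,b) via R1 from anc(c,f), road(f,b)
round 2: derive anc(c,c) via R1 from anc(c,a), road(a,c)
round 2: derive anc(c,i) via R1 from anc(c,f), road(f,i)
round 2: derive anc(f,d) via R1 from anc(f,i), road(i,d)
round 2: derive anc(f,f) via R1 from anc(f,c), road(c,f)
round 2: derive anc(f,g) via R1 from anc(f,c), road(c,g)
round 2: derive anc(i,g) via R1 from anc(i,d), road(d,g)
round 3: derive anc(a,b) via R1 from anc(a,f), road(f,b)
round 3: derive anc(a,i) via R1 from anc(a,f), road(f,i)
round 3: derive anc(c,d) via R1 from anc(c,i), road(i,d)
round 4: derive anc(a,d) via R1 from anc(a,i), road(i,d)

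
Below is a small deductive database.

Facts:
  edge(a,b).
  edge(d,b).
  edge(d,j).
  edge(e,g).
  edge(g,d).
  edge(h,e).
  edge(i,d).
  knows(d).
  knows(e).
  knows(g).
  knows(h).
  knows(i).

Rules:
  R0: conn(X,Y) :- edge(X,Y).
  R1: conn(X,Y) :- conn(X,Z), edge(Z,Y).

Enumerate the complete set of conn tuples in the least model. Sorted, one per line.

round 1: derive conn(a,b) via R0 from edge(a,b)
round 1: derive conn(d,b) via R0 from edge(d,b)
round 1: derive conn(d,j) via R0 from edge(d,j)
round 1: derive conn(e,g) via R0 from edge(e,g)
round 1: derive conn(g,d) via R0 from edge(g,d)
round 1: derive conn(h,e) via R0 from edge(h,e)
round 1: derive conn(i,d) via R0 from edge(i,d)
round 2: derive conn(e,d) via R1 from conn(e,g), edge(g,d)
round 2: derive conn(g,b) via R1 from conn(g,d), edge(d,b)
round 2: derive conn(g,j) via R1 from conn(g,d), edge(d,j)
round 2: derive conn(h,g) via R1 from conn(h,e), edge(e,g)
round 2: derive conn(i,b) via R1 from conn(i,d), edge(d,b)
round 2: derive conn(i,j) via R1 from conn(i,d), edge(d,j)
round 3: derive conn(e,b) via R1 from conn(e,d), edge(d,b)
round 3: derive conn(e,j) via R1 from conn(e,d), edge(d,j)
round 3: derive conn(h,d) via R1 from conn(h,g), edge(g,d)
round 4: derive conn(h,b) via R1 from conn(h,d), edge(d,b)
round 4: derive conn(h,j) via R1 from conn(h,d), edge(d,j)

conn(a,b)
conn(d,b)
conn(d,j)
conn(e,b)
conn(e,d)
conn(e,g)
conn(e,j)
conn(g,b)
conn(g,d)
conn(g,j)
conn(h,b)
conn(h,d)
conn(h,e)
conn(h,g)
conn(h,j)
conn(i,b)
conn(i,d)
conn(i,j)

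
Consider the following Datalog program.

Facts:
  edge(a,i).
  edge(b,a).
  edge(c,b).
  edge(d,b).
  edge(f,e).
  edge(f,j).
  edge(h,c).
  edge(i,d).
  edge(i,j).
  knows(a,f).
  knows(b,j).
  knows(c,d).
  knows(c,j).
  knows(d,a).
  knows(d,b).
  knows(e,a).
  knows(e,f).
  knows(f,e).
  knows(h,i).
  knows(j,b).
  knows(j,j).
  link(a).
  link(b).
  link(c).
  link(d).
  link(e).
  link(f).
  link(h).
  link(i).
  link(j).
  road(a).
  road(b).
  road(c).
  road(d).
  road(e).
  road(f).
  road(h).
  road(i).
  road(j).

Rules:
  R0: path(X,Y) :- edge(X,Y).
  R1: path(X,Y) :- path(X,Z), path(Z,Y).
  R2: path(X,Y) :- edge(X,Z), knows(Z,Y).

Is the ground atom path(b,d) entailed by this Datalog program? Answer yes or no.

round 1: derive path(a,i) via R0 from edge(a,i)
round 1: derive path(b,a) via R0 from edge(b,a)
round 1: derive path(c,b) via R0 from edge(c,b)
round 1: derive path(d,b) via R0 from edge(d,b)
round 1: derive path(f,e) via R0 from edge(f,e)
round 1: derive path(f,j) via R0 from edge(f,j)
round 1: derive path(h,c) via R0 from edge(h,c)
round 1: derive path(i,d) via R0 from edge(i,d)
round 1: derive path(i,j) via R0 from edge(i,j)
round 1: derive path(b,f) via R2 from edge(b,a), knows(a,f)
round 1: derive path(c,j) via R2 from edge(c,b), knows(b,j)
round 1: derive path(d,j) via R2 from edge(d,b), knows(b,j)
round 1: derive path(f,a) via R2 from edge(f,e), knows(e,a)
round 1: derive path(f,b) via R2 from edge(f,j), knows(j,b)
round 1: derive path(f,f) via R2 from edge(f,e), knows(e,f)
round 1: derive path(h,d) via R2 from edge(h,c), knows(c,d)
round 1: derive path(h,j) via R2 from edge(h,c), knows(c,j)
round 1: derive path(i,a) via R2 from edge(i,d), knows(d,a)
round 1: derive path(i,b) via R2 from edge(i,d), knows(d,b)
round 2: derive path(a,a) via R1 from path(a,i), path(i,a)
round 2: derive path(a,b) via R1 from path(a,i), path(i,b)
round 2: derive path(a,d) via R1 from path(a,i), path(i,d)
round 2: derive path(a,j) via R1 from path(a,i), path(i,j)
round 2: derive path(b,b) via R1 from path(b,f), path(f,b)
round 2: derive path(b,e) via R1 from path(b,f), path(f,e)
round 2: derive path(b,i) via R1 from path(b,a), path(a,i)
round 2: derive path(b,j) via R1 from path(b,f), path(f,j)
round 2: derive path(c,a) via R1 from path(c,b), path(b,a)
round 2: derive path(c,f) via R1 from path(c,b), path(b,f)
round 2: derive path(d,a) via R1 from path(d,b), path(b,a)
round 2: derive path(d,f) via R1 from path(d,b), path(b,f)
round 2: derive path(f,i) via R1 from path(f,a), path(a,i)
round 2: derive path(h,b) via R1 from path(h,c), path(c,b)
round 2: derive path(i,f) via R1 from path(i,b), path(b,f)
round 2: derive path(i,i) via R1 from path(i,a), path(a,i)
round 3: derive path(a,e) via R1 from path(a,b), path(b,e)
round 3: derive path(a,f) via R1 from path(a,b), path(b,f)
round 3: derive path(b,d) via R1 from path(b,a), path(a,d)
round 3: derive path(c,d) via R1 from path(c,a), path(a,d)
round 3: derive path(c,e) via R1 from path(c,b), path(b,e)
round 3: derive path(c,i) via R1 from path(c,a), path(a,i)
round 3: derive path(d,d) via R1 from path(d,a), path(a,d)
round 3: derive path(d,e) via R1 from path(d,b), path(b,e)
round 3: derive path(d,i) via R1 from path(d,a), path(a,i)
round 3: derive path(f,d) via R1 from path(f,a), path(a,d)
round 3: derive path(h,a) via R1 from path(h,b), path(b,a)
round 3: derive path(h,e) via R1 from path(h,b), path(b,e)
round 3: derive path(h,f) via R1 from path(h,b), path(b,f)
round 3: derive path(h,i) via R1 from path(h,b), path(b,i)
round 3: derive path(i,e) via R1 from path(i,b), path(b,e)

yes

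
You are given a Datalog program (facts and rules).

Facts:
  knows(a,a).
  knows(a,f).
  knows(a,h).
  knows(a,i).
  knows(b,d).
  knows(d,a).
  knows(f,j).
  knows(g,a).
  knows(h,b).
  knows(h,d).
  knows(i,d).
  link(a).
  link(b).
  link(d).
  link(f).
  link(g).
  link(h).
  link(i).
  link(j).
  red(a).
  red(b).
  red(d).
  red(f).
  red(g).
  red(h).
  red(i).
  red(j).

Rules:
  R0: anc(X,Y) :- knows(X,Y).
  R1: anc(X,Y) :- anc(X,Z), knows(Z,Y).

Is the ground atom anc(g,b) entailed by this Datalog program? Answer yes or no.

yes

round 1: derive anc(a,a) via R0 from knows(a,a)
round 1: derive anc(a,f) via R0 from knows(a,f)
round 1: derive anc(a,h) via R0 from knows(a,h)
round 1: derive anc(a,i) via R0 from knows(a,i)
round 1: derive anc(b,d) via R0 from knows(b,d)
round 1: derive anc(d,a) via R0 from knows(d,a)
round 1: derive anc(f,j) via R0 from knows(f,j)
round 1: derive anc(g,a) via R0 from knows(g,a)
round 1: derive anc(h,b) via R0 from knows(h,b)
round 1: derive anc(h,d) via R0 from knows(h,d)
round 1: derive anc(i,d) via R0 from knows(i,d)
round 2: derive anc(a,b) via R1 from anc(a,h), knows(h,b)
round 2: derive anc(a,d) via R1 from anc(a,h), knows(h,d)
round 2: derive anc(a,j) via R1 from anc(a,f), knows(f,j)
round 2: derive anc(b,a) via R1 from anc(b,d), knows(d,a)
round 2: derive anc(d,f) via R1 from anc(d,a), knows(a,f)
round 2: derive anc(d,h) via R1 from anc(d,a), knows(a,h)
round 2: derive anc(d,i) via R1 from anc(d,a), knows(a,i)
round 2: derive anc(g,f) via R1 from anc(g,a), knows(a,f)
round 2: derive anc(g,h) via R1 from anc(g,a), knows(a,h)
round 2: derive anc(g,i) via R1 from anc(g,a), knows(a,i)
round 2: derive anc(h,a) via R1 from anc(h,d), knows(d,a)
round 2: derive anc(i,a) via R1 from anc(i,d), knows(d,a)
round 3: derive anc(b,f) via R1 from anc(b,a), knows(a,f)
round 3: derive anc(b,h) via R1 from anc(b,a), knows(a,h)
round 3: derive anc(b,i) via R1 from anc(b,a), knows(a,i)
round 3: derive anc(d,b) via R1 from anc(d,h), knows(h,b)
round 3: derive anc(d,d) via R1 from anc(d,h), knows(h,d)
round 3: derive anc(d,j) via R1 from anc(d,f), knows(f,j)
round 3: derive anc(g,b) via R1 from anc(g,h), knows(h,b)
round 3: derive anc(g,d) via R1 from anc(g,h), knows(h,d)
round 3: derive anc(g,j) via R1 from anc(g,f), knows(f,j)
round 3: derive anc(h,f) via R1 from anc(h,a), knows(a,f)
round 3: derive anc(h,h) via R1 from anc(h,a), knows(a,h)
round 3: derive anc(h,i) via R1 from anc(h,a), knows(a,i)
round 3: derive anc(i,f) via R1 from anc(i,a), knows(a,f)
round 3: derive anc(i,h) via R1 from anc(i,a), knows(a,h)
round 3: derive anc(i,i) via R1 from anc(i,a), knows(a,i)
round 4: derive anc(b,b) via R1 from anc(b,h), knows(h,b)
round 4: derive anc(b,j) via R1 from anc(b,f), knows(f,j)
round 4: derive anc(h,j) via R1 from anc(h,f), knows(f,j)
round 4: derive anc(i,b) via R1 from anc(i,h), knows(h,b)
round 4: derive anc(i,j) via R1 from anc(i,f), knows(f,j)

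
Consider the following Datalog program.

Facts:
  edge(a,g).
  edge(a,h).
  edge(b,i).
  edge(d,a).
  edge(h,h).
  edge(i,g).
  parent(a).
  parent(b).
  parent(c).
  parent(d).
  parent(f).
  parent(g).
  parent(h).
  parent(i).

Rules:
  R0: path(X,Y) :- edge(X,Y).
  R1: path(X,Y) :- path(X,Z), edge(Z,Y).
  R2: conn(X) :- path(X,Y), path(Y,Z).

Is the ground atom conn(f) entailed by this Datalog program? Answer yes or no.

no

round 1: derive path(a,g) via R0 from edge(a,g)
round 1: derive path(a,h) via R0 from edge(a,h)
round 1: derive path(b,i) via R0 from edge(b,i)
round 1: derive path(d,a) via R0 from edge(d,a)
round 1: derive path(h,h) via R0 from edge(h,h)
round 1: derive path(i,g) via R0 from edge(i,g)
round 2: derive path(b,g) via R1 from path(b,i), edge(i,g)
round 2: derive path(d,g) via R1 from path(d,a), edge(a,g)
round 2: derive path(d,h) via R1 from path(d,a), edge(a,h)
round 2: derive conn(a) via R2 from path(a,h), path(h,h)
round 2: derive conn(b) via R2 from path(b,i), path(i,g)
round 2: derive conn(d) via R2 from path(d,a), path(a,g)
round 2: derive conn(h) via R2 from path(h,h), path(h,h)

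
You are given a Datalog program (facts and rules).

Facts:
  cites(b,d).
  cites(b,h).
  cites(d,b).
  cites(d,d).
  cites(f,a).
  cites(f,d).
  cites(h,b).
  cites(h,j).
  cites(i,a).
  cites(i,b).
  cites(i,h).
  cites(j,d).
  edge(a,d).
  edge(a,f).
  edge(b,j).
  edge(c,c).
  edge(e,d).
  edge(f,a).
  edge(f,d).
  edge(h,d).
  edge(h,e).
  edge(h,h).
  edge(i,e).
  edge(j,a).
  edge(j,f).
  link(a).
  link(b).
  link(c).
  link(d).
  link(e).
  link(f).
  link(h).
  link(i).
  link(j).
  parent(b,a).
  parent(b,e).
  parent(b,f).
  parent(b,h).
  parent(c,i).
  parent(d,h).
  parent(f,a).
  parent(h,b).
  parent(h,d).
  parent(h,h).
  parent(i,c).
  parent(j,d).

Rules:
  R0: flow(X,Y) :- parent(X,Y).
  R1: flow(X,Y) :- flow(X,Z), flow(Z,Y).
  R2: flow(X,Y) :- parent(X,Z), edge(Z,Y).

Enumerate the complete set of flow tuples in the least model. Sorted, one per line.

flow(b,a)
flow(b,b)
flow(b,d)
flow(b,e)
flow(b,f)
flow(b,h)
flow(b,j)
flow(c,c)
flow(c,e)
flow(c,i)
flow(d,a)
flow(d,b)
flow(d,d)
flow(d,e)
flow(d,f)
flow(d,h)
flow(d,j)
flow(f,a)
flow(f,b)
flow(f,d)
flow(f,e)
flow(f,f)
flow(f,h)
flow(f,j)
flow(h,a)
flow(h,b)
flow(h,d)
flow(h,e)
flow(h,f)
flow(h,h)
flow(h,j)
flow(i,c)
flow(i,e)
flow(i,i)
flow(j,a)
flow(j,b)
flow(j,d)
flow(j,e)
flow(j,f)
flow(j,h)
flow(j,j)

round 1: derive flow(b,a) via R0 from parent(b,a)
round 1: derive flow(b,e) via R0 from parent(b,e)
round 1: derive flow(b,f) via R0 from parent(b,f)
round 1: derive flow(b,h) via R0 from parent(b,h)
round 1: derive flow(c,i) via R0 from parent(c,i)
round 1: derive flow(d,h) via R0 from parent(d,h)
round 1: derive flow(f,a) via R0 from parent(f,a)
round 1: derive flow(h,b) via R0 from parent(h,b)
round 1: derive flow(h,d) via R0 from parent(h,d)
round 1: derive flow(h,h) via R0 from parent(h,h)
round 1: derive flow(i,c) via R0 from parent(i,c)
round 1: derive flow(j,d) via R0 from parent(j,d)
round 1: derive flow(b,d) via R2 from parent(b,a), edge(a,d)
round 1: derive flow(c,e) via R2 from parent(c,i), edge(i,e)
round 1: derive flow(d,d) via R2 from parent(d,h), edge(h,d)
round 1: derive flow(d,e) via R2 from parent(d,h), edge(h,e)
round 1: derive flow(f,d) via R2 from parent(f,a), edge(a,d)
round 1: derive flow(f,f) via R2 from parent(f,a), edge(a,f)
round 1: derive flow(h,e) via R2 from parent(h,h), edge(h,e)
round 1: derive flow(h,j) via R2 from parent(h,b), edge(b,j)
round 2: derive flow(b,b) via R1 from flow(b,h), flow(h,b)
round 2: derive flow(b,j) via R1 from flow(b,h), flow(h,j)
round 2: derive flow(c,c) via R1 from flow(c,i), flow(i,c)
round 2: derive flow(d,b) via R1 from flow(d,h), flow(h,b)
round 2: derive flow(d,j) via R1 from flow(d,h), flow(h,j)
round 2: derive flow(f,e) via R1 from flow(f,d), flow(d,e)
round 2: derive flow(f,h) via R1 from flow(f,d), flow(d,h)
round 2: derive flow(h,a) via R1 from flow(h,b), flow(b,a)
round 2: derive flow(h,f) via R1 from flow(h,b), flow(b,f)
round 2: derive flow(i,e) via R1 from flow(i,c), flow(c,e)
round 2: derive flow(i,i) via R1 from flow(i,c), flow(c,i)
round 2: derive flow(j,e) via R1 from flow(j,d), flow(d,e)
round 2: derive flow(j,h) via R1 from flow(j,d), flow(d,h)
round 3: derive flow(d,a) via R1 from flow(d,b), flow(b,a)
round 3: derive flow(d,f) via R1 from flow(d,b), flow(b,f)
round 3: derive flow(f,b) via R1 from flow(f,d), flow(d,b)
round 3: derive flow(f,j) via R1 from flow(f,d), flow(d,j)
round 3: derive flow(j,a) via R1 from flow(j,h), flow(h,a)
round 3: derive flow(j,b) via R1 from flow(j,d), flow(d,b)
round 3: derive flow(j,f) via R1 from flow(j,h), flow(h,f)
round 3: derive flow(j,j) via R1 from flow(j,d), flow(d,j)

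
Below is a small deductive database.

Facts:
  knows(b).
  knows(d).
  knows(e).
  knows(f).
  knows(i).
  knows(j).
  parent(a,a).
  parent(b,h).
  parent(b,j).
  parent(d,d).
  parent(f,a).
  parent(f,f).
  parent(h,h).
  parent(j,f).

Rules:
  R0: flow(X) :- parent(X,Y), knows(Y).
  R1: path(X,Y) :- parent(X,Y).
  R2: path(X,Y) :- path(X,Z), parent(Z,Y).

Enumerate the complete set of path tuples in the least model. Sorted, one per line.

path(a,a)
path(b,a)
path(b,f)
path(b,h)
path(b,j)
path(d,d)
path(f,a)
path(f,f)
path(h,h)
path(j,a)
path(j,f)

round 1: derive path(a,a) via R1 from parent(a,a)
round 1: derive path(b,h) via R1 from parent(b,h)
round 1: derive path(b,j) via R1 from parent(b,j)
round 1: derive path(d,d) via R1 from parent(d,d)
round 1: derive path(f,a) via R1 from parent(f,a)
round 1: derive path(f,f) via R1 from parent(f,f)
round 1: derive path(h,h) via R1 from parent(h,h)
round 1: derive path(j,f) via R1 from parent(j,f)
round 2: derive path(b,f) via R2 from path(b,j), parent(j,f)
round 2: derive path(j,a) via R2 from path(j,f), parent(f,a)
round 3: derive path(b,a) via R2 from path(b,f), parent(f,a)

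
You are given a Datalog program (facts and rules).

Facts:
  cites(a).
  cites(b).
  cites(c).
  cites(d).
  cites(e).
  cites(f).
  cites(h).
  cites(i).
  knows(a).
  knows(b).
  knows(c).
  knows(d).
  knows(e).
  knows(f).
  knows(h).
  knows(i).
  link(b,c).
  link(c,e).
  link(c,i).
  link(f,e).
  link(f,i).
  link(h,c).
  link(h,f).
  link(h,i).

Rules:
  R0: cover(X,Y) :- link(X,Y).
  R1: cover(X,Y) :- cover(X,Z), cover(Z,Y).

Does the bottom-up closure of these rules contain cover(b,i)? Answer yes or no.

yes

round 1: derive cover(b,c) via R0 from link(b,c)
round 1: derive cover(c,e) via R0 from link(c,e)
round 1: derive cover(c,i) via R0 from link(c,i)
round 1: derive cover(f,e) via R0 from link(f,e)
round 1: derive cover(f,i) via R0 from link(f,i)
round 1: derive cover(h,c) via R0 from link(h,c)
round 1: derive cover(h,f) via R0 from link(h,f)
round 1: derive cover(h,i) via R0 from link(h,i)
round 2: derive cover(b,e) via R1 from cover(b,c), cover(c,e)
round 2: derive cover(b,i) via R1 from cover(b,c), cover(c,i)
round 2: derive cover(h,e) via R1 from cover(h,c), cover(c,e)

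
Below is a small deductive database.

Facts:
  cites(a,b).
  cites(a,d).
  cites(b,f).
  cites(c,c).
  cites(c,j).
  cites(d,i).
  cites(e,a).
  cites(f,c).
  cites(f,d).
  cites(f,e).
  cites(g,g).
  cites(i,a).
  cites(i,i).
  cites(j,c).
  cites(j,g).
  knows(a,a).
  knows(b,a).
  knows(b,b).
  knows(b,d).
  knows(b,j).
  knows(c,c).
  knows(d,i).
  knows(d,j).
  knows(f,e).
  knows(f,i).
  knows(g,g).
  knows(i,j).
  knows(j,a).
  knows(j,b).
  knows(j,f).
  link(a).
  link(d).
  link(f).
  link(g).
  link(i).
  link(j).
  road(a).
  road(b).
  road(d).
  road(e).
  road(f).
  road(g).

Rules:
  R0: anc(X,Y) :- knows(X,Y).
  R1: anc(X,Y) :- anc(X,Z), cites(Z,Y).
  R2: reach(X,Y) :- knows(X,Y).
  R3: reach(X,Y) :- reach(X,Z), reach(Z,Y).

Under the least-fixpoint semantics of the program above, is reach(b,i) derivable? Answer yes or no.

round 1: derive reach(a,a) via R2 from knows(a,a)
round 1: derive reach(b,a) via R2 from knows(b,a)
round 1: derive reach(b,b) via R2 from knows(b,b)
round 1: derive reach(b,d) via R2 from knows(b,d)
round 1: derive reach(b,j) via R2 from knows(b,j)
round 1: derive reach(c,c) via R2 from knows(c,c)
round 1: derive reach(d,i) via R2 from knows(d,i)
round 1: derive reach(d,j) via R2 from knows(d,j)
round 1: derive reach(f,e) via R2 from knows(f,e)
round 1: derive reach(f,i) via R2 from knows(f,i)
round 1: derive reach(g,g) via R2 from knows(g,g)
round 1: derive reach(i,j) via R2 from knows(i,j)
round 1: derive reach(j,a) via R2 from knows(j,a)
round 1: derive reach(j,b) via R2 from knows(j,b)
round 1: derive reach(j,f) via R2 from knows(j,f)
round 2: derive reach(b,f) via R3 from reach(b,j), reach(j,f)
round 2: derive reach(b,i) via R3 from reach(b,d), reach(d,i)
round 2: derive reach(d,a) via R3 from reach(d,j), reach(j,a)
round 2: derive reach(d,b) via R3 from reach(d,j), reach(j,b)
round 2: derive reach(d,f) via R3 from reach(d,j), reach(j,f)
round 2: derive reach(f,j) via R3 from reach(f,i), reach(i,j)
round 2: derive reach(i,a) via R3 from reach(i,j), reach(j,a)
round 2: derive reach(i,b) via R3 from reach(i,j), reach(j,b)
round 2: derive reach(i,f) via R3 from reach(i,j), reach(j,f)
round 2: derive reach(j,d) via R3 from reach(j,b), reach(b,d)
round 2: derive reach(j,e) via R3 from reach(j,f), reach(f,e)
round 2: derive reach(j,i) via R3 from reach(j,f), reach(f,i)
round 2: derive reach(j,j) via R3 from reach(j,b), reach(b,j)
round 3: derive reach(b,e) via R3 from reach(b,f), reach(f,e)
round 3: derive reach(d,d) via R3 from reach(d,b), reach(b,d)
round 3: derive reach(d,e) via R3 from reach(d,f), reach(f,e)
round 3: derive reach(f,a) via R3 from reach(f,i), reach(i,a)
round 3: derive reach(f,b) via R3 from reach(f,i), reach(i,b)
round 3: derive reach(f,d) via R3 from reach(f,j), reach(j,d)
round 3: derive reach(f,f) via R3 from reach(f,i), reach(i,f)
round 3: derive reach(i,d) via R3 from reach(i,b), reach(b,d)
round 3: derive reach(i,e) via R3 from reach(i,f), reach(f,e)
round 3: derive reach(i,i) via R3 from reach(i,b), reach(b,i)

yes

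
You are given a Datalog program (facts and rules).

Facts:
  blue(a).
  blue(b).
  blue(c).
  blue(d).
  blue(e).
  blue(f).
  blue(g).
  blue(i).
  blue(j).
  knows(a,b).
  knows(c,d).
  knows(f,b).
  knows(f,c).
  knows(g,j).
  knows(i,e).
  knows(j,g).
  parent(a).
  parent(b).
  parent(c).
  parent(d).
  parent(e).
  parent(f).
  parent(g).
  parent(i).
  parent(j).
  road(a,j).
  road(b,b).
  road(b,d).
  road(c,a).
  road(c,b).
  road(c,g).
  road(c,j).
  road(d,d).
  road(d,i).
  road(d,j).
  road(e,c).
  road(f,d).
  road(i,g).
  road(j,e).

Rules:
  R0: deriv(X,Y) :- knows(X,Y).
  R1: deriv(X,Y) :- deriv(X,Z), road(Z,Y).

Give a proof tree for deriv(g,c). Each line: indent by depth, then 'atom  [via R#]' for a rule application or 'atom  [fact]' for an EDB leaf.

round 1: derive deriv(a,b) via R0 from knows(a,b)
round 1: derive deriv(c,d) via R0 from knows(c,d)
round 1: derive deriv(f,b) via R0 from knows(f,b)
round 1: derive deriv(f,c) via R0 from knows(f,c)
round 1: derive deriv(g,j) via R0 from knows(g,j)
round 1: derive deriv(i,e) via R0 from knows(i,e)
round 1: derive deriv(j,g) via R0 from knows(j,g)
round 2: derive deriv(a,d) via R1 from deriv(a,b), road(b,d)
round 2: derive deriv(c,i) via R1 from deriv(c,d), road(d,i)
round 2: derive deriv(c,j) via R1 from deriv(c,d), road(d,j)
round 2: derive deriv(f,a) via R1 from deriv(f,c), road(c,a)
round 2: derive deriv(f,d) via R1 from deriv(f,b), road(b,d)
round 2: derive deriv(f,g) via R1 from deriv(f,c), road(c,g)
round 2: derive deriv(f,j) via R1 from deriv(f,c), road(c,j)
round 2: derive deriv(g,e) via R1 from deriv(g,j), road(j,e)
round 2: derive deriv(i,c) via R1 from deriv(i,e), road(e,c)
round 3: derive deriv(a,i) via R1 from deriv(a,d), road(d,i)
round 3: derive deriv(a,j) via R1 from deriv(a,d), road(d,j)
round 3: derive deriv(c,e) via R1 from deriv(c,j), road(j,e)
round 3: derive deriv(c,g) via R1 from deriv(c,i), road(i,g)
round 3: derive deriv(f,e) via R1 from deriv(f,j), road(j,e)
round 3: derive deriv(f,i) via R1 from deriv(f,d), road(d,i)
round 3: derive deriv(g,c) via R1 from deriv(g,e), road(e,c)
round 3: derive deriv(i,a) via R1 from deriv(i,c), road(c,a)
round 3: derive deriv(i,b) via R1 from deriv(i,c), road(c,b)
round 3: derive deriv(i,g) via R1 from deriv(i,c), road(c,g)
round 3: derive deriv(i,j) via R1 from deriv(i,c), road(c,j)
round 4: derive deriv(a,e) via R1 from deriv(a,j), road(j,e)
round 4: derive deriv(a,g) via R1 from deriv(a,i), road(i,g)
round 4: derive deriv(c,c) via R1 from deriv(c,e), road(e,c)
round 4: derive deriv(g,a) via R1 from deriv(g,c), road(c,a)
round 4: derive deriv(g,b) via R1 from deriv(g,c), road(c,b)
round 4: derive deriv(g,g) via R1 from deriv(g,c), road(c,g)
round 4: derive deriv(i,d) via R1 from deriv(i,b), road(b,d)
round 5: derive deriv(a,c) via R1 from deriv(a,e), road(e,c)
round 5: derive deriv(c,a) via R1 from deriv(c,c), road(c,a)
round 5: derive deriv(c,b) via R1 from deriv(c,c), road(c,b)
round 5: derive deriv(g,d) via R1 from deriv(g,b), road(b,d)
round 5: derive deriv(i,i) via R1 from deriv(i,d), road(d,i)
round 6: derive deriv(a,a) via R1 from deriv(a,c), road(c,a)
round 6: derive deriv(g,i) via R1 from deriv(g,d), road(d,i)

deriv(g,c)  [via R1]
  deriv(g,e)  [via R1]
    deriv(g,j)  [via R0]
      knows(g,j)  [fact]
    road(j,e)  [fact]
  road(e,c)  [fact]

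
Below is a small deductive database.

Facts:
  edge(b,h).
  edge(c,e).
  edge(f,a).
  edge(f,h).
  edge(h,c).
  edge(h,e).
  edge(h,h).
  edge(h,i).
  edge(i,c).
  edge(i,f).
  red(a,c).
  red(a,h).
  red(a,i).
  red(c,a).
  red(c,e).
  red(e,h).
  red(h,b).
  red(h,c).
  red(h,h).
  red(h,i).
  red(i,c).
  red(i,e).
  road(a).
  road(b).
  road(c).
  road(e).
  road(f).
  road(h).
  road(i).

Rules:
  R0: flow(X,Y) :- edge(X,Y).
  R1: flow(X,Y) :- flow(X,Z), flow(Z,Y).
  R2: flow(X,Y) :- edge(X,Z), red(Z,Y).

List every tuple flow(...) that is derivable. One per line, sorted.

round 1: derive flow(b,h) via R0 from edge(b,h)
round 1: derive flow(c,e) via R0 from edge(c,e)
round 1: derive flow(f,a) via R0 from edge(f,a)
round 1: derive flow(f,h) via R0 from edge(f,h)
round 1: derive flow(h,c) via R0 from edge(h,c)
round 1: derive flow(h,e) via R0 from edge(h,e)
round 1: derive flow(h,h) via R0 from edge(h,h)
round 1: derive flow(h,i) via R0 from edge(h,i)
round 1: derive flow(i,c) via R0 from edge(i,c)
round 1: derive flow(i,f) via R0 from edge(i,f)
round 1: derive flow(b,b) via R2 from edge(b,h), red(h,b)
round 1: derive flow(b,c) via R2 from edge(b,h), red(h,c)
round 1: derive flow(b,i) via R2 from edge(b,h), red(h,i)
round 1: derive flow(c,h) via R2 from edge(c,e), red(e,h)
round 1: derive flow(f,b) via R2 from edge(f,h), red(h,b)
round 1: derive flow(f,c) via R2 from edge(f,a), red(a,c)
round 1: derive flow(f,i) via R2 from edge(f,a), red(a,i)
round 1: derive flow(h,a) via R2 from edge(h,c), red(c,a)
round 1: derive flow(h,b) via R2 from edge(h,h), red(h,b)
round 1: derive flow(i,a) via R2 from edge(i,c), red(c,a)
round 1: derive flow(i,e) via R2 from edge(i,c), red(c,e)
round 2: derive flow(b,a) via R1 from flow(b,h), flow(h,a)
round 2: derive flow(b,e) via R1 from flow(b,c), flow(c,e)
round 2: derive flow(b,f) via R1 from flow(b,i), flow(i,f)
round 2: derive flow(c,a) via R1 from flow(c,h), flow(h,a)
round 2: derive flow(c,b) via R1 from flow(c,h), flow(h,b)
round 2: derive flow(c,c) via R1 from flow(c,h), flow(h,c)
round 2: derive flow(c,i) via R1 from flow(c,h), flow(h,i)
round 2: derive flow(f,e) via R1 from flow(f,c), flow(c,e)
round 2: derive flow(f,f) via R1 from flow(f,i), flow(i,f)
round 2: derive flow(h,f) via R1 from flow(h,i), flow(i,f)
round 2: derive flow(i,b) via R1 from flow(i,f), flow(f,b)
round 2: derive flow(i,h) via R1 from flow(i,c), flow(c,h)
round 2: derive flow(i,i) via R1 from flow(i,f), flow(f,i)
round 3: derive flow(c,f) via R1 from flow(c,b), flow(b,f)

flow(b,a)
flow(b,b)
flow(b,c)
flow(b,e)
flow(b,f)
flow(b,h)
flow(b,i)
flow(c,a)
flow(c,b)
flow(c,c)
flow(c,e)
flow(c,f)
flow(c,h)
flow(c,i)
flow(f,a)
flow(f,b)
flow(f,c)
flow(f,e)
flow(f,f)
flow(f,h)
flow(f,i)
flow(h,a)
flow(h,b)
flow(h,c)
flow(h,e)
flow(h,f)
flow(h,h)
flow(h,i)
flow(i,a)
flow(i,b)
flow(i,c)
flow(i,e)
flow(i,f)
flow(i,h)
flow(i,i)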